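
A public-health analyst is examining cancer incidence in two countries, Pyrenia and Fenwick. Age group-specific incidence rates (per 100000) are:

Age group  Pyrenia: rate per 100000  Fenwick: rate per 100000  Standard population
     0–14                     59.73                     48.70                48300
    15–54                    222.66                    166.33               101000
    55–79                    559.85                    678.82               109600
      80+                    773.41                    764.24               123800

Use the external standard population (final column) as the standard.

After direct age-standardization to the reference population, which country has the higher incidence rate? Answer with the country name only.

Fenwick

Standard total = 382700; weights = 0.1262, 0.2639, 0.2864, 0.3235.
Pyrenia: 0.1262×59.73 + 0.2639×222.66 + 0.2864×559.85 + 0.3235×773.41 = 476.8261 per 100000.
Fenwick: 0.1262×48.70 + 0.2639×166.33 + 0.2864×678.82 + 0.3235×764.24 = 491.6727 per 100000.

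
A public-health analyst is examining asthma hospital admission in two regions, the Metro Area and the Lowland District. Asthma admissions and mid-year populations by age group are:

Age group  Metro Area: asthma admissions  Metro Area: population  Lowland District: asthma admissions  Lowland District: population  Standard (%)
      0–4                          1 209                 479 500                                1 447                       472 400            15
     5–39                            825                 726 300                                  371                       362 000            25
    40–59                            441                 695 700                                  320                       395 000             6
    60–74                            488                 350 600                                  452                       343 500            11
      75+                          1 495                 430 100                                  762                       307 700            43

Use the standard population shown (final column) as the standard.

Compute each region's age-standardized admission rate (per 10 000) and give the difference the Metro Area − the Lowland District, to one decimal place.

3.7

Age-specific rates per 10 000 for the Metro Area: 25.21, 11.36, 6.34, 13.92, 34.76.
For the Lowland District: 30.63, 10.25, 8.10, 13.16, 24.76.
Standard weights: 0.15, 0.25, 0.06, 0.11, 0.43.
The Metro Area: 0.1500×25.21 + 0.2500×11.36 + 0.0600×6.34 + 0.1100×13.92 + 0.4300×34.76 = 23.4798 per 10 000.
The Lowland District: 0.1500×30.63 + 0.2500×10.25 + 0.0600×8.10 + 0.1100×13.16 + 0.4300×24.76 = 19.7390 per 10 000.
Difference = 23.4798 − 19.7390 = 3.7408.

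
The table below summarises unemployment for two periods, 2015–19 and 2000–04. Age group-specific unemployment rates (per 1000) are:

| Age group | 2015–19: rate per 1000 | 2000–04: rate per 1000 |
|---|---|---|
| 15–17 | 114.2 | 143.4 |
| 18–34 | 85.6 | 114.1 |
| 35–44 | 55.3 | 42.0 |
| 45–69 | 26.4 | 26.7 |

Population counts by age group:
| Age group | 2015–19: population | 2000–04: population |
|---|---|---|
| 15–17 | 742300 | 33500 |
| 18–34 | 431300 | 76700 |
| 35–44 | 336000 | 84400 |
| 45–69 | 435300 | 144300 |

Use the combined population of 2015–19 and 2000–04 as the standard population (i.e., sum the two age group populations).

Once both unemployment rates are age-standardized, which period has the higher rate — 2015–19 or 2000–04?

2000–04

Combined standard total = 2283800; weights = 0.3397, 0.2224, 0.1841, 0.2538.
2015–19: 0.3397×114.2 + 0.2224×85.6 + 0.1841×55.3 + 0.2538×26.4 = 74.7135 per 1000.
2000–04: 0.3397×143.4 + 0.2224×114.1 + 0.1841×42.0 + 0.2538×26.7 = 88.6000 per 1000.
The crude rates (78.03 vs 61.83) would put 2015–19 higher, but that reflects its age composition; once standardized to a common age structure, 2000–04 has the higher underlying rate.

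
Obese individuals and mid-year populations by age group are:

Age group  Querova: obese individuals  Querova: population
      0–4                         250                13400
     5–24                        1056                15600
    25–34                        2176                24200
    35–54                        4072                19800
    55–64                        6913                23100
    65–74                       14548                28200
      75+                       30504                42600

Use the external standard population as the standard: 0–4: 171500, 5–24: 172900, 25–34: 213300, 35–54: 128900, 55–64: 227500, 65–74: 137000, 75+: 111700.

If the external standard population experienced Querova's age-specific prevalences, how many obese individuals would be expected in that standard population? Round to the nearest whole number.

Age-specific rates per 1000 for Querova: 18.657, 67.692, 89.917, 205.657, 299.264, 515.887, 716.056.
Expected obese individuals = Σ (standard pop × age-specific rate ÷ 1000)
= 171500×18.657/1000 + 172900×67.692/1000 + 213300×89.917/1000 + 128900×205.657/1000 + 227500×299.264/1000 + 137000×515.887/1000 + 111700×716.056/1000
= 3199.63 + 11704.00 + 19179.37 + 26509.13 + 68082.58 + 70676.45 + 79983.49 = 279334.65.

279335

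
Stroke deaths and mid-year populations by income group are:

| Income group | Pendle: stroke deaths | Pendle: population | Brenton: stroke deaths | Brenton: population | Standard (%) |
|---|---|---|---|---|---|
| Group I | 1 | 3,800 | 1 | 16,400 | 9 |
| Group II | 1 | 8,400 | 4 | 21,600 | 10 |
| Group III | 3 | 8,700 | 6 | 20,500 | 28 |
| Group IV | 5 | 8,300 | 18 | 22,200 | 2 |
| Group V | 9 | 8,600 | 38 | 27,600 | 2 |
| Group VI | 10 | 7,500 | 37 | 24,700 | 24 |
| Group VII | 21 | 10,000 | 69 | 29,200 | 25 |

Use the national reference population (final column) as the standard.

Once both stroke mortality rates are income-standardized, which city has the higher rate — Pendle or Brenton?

Brenton

Income-specific rates per 100,000 for Pendle: 26.32, 11.90, 34.48, 60.24, 104.65, 133.33, 210.00.
For Brenton: 6.10, 18.52, 29.27, 81.08, 137.68, 149.80, 236.30.
Standard weights: 0.09, 0.10, 0.28, 0.02, 0.02, 0.24, 0.25.
Pendle: 0.0900×26.32 + 0.1000×11.90 + 0.2800×34.48 + 0.0200×60.24 + 0.0200×104.65 + 0.2400×133.33 + 0.2500×210.00 = 101.0119 per 100,000.
Brenton: 0.0900×6.10 + 0.1000×18.52 + 0.2800×29.27 + 0.0200×81.08 + 0.0200×137.68 + 0.2400×149.80 + 0.2500×236.30 = 109.9978 per 100,000.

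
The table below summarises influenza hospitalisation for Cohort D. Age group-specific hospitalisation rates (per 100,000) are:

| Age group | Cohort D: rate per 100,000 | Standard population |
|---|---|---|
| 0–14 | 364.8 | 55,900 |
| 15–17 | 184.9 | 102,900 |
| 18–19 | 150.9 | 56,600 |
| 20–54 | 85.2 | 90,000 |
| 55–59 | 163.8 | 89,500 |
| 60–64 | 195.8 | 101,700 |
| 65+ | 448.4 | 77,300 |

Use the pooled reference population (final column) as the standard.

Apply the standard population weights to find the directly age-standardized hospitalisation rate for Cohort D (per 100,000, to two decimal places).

217.57

Standard total = 573,900; weights = 0.0974, 0.1793, 0.0986, 0.1568, 0.1560, 0.1772, 0.1347.
Standardized rate: 0.0974×364.8 + 0.1793×184.9 + 0.0986×150.9 + 0.1568×85.2 + 0.1560×163.8 + 0.1772×195.8 + 0.1347×448.4 = 217.5671 per 100,000.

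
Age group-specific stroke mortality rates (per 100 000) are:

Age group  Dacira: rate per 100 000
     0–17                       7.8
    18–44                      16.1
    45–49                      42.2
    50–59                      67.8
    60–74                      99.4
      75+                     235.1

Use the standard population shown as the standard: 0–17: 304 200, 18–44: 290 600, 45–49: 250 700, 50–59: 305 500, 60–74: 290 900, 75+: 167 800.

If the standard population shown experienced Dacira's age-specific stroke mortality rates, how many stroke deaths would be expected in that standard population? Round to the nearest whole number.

1067

Expected stroke deaths = Σ (standard pop × age-specific rate ÷ 100 000)
= 304 200×7.8/100 000 + 290 600×16.1/100 000 + 250 700×42.2/100 000 + 305 500×67.8/100 000 + 290 900×99.4/100 000 + 167 800×235.1/100 000
= 23.73 + 46.79 + 105.80 + 207.13 + 289.15 + 394.50 = 1067.09.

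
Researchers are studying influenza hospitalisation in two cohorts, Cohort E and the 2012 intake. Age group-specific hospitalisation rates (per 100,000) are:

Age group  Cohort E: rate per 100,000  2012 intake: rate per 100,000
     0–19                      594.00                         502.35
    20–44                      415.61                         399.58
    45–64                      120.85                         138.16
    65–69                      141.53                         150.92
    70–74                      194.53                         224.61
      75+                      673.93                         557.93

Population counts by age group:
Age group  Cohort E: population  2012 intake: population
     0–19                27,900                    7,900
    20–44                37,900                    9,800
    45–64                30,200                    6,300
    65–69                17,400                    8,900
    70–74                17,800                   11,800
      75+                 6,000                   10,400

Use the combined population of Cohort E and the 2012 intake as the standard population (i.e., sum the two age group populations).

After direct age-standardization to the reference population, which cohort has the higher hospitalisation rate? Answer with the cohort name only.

Cohort E

Combined standard total = 192,300; weights = 0.1862, 0.2480, 0.1898, 0.1368, 0.1539, 0.0853.
Cohort E: 0.1862×594.00 + 0.2480×415.61 + 0.1898×120.85 + 0.1368×141.53 + 0.1539×194.53 + 0.0853×673.93 = 343.3885 per 100,000.
The 2012 intake: 0.1862×502.35 + 0.2480×399.58 + 0.1898×138.16 + 0.1368×150.92 + 0.1539×224.61 + 0.0853×557.93 = 321.6570 per 100,000.
The crude rates (334.86 vs 336.68) would put the 2012 intake higher, but that reflects its age composition; once standardized to a common age structure, Cohort E has the higher underlying rate.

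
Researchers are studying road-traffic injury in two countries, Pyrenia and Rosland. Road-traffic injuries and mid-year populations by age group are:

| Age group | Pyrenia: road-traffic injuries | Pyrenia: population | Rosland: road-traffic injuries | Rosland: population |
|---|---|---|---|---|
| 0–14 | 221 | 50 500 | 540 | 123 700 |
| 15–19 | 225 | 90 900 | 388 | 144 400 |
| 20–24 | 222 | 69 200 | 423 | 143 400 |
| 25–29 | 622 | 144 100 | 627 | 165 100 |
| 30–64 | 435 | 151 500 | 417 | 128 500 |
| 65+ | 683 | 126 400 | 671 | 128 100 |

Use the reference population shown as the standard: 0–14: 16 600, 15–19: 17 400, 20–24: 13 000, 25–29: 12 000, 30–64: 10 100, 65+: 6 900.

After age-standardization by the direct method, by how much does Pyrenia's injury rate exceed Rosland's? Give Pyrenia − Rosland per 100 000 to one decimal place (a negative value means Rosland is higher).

4.5

Age-specific rates per 100 000 for Pyrenia: 437.62, 247.52, 320.81, 431.64, 287.13, 540.35.
For Rosland: 436.54, 268.70, 294.98, 379.77, 324.51, 523.81.
Standard total = 76 000; weights = 0.2184, 0.2289, 0.1711, 0.1579, 0.1329, 0.0908.
Pyrenia: 0.2184×437.62 + 0.2289×247.52 + 0.1711×320.81 + 0.1579×431.64 + 0.1329×287.13 + 0.0908×540.35 = 362.5019 per 100 000.
Rosland: 0.2184×436.54 + 0.2289×268.70 + 0.1711×294.98 + 0.1579×379.77 + 0.1329×324.51 + 0.0908×523.81 = 357.9704 per 100 000.
Difference = 362.5019 − 357.9704 = 4.5315.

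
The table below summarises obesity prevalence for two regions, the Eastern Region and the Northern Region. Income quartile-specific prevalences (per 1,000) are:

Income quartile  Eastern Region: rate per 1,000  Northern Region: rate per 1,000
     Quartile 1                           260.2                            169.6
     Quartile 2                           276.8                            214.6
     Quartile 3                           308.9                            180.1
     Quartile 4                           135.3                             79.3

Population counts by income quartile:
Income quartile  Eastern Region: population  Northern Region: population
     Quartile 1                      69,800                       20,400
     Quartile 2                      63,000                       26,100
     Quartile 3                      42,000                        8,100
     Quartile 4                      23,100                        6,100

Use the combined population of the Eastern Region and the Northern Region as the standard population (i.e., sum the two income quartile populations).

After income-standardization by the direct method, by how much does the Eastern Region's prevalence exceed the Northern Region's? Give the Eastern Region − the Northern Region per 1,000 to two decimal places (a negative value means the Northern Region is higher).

Combined standard total = 258,600; weights = 0.3488, 0.3445, 0.1937, 0.1129.
The Eastern Region: 0.3488×260.2 + 0.3445×276.8 + 0.1937×308.9 + 0.1129×135.3 = 261.2512 per 1,000.
The Northern Region: 0.3488×169.6 + 0.3445×214.6 + 0.1937×180.1 + 0.1129×79.3 = 176.9426 per 1,000.
Difference = 261.2512 − 176.9426 = 84.3087.

84.31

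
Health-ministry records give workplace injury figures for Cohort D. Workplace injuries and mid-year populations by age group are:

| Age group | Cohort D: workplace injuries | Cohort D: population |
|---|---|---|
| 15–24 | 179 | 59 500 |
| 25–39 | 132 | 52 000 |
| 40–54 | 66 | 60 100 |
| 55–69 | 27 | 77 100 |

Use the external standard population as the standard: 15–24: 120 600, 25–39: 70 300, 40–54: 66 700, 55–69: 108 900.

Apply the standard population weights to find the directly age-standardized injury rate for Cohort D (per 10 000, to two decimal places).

Age-specific rates per 10 000 for Cohort D: 30.08, 25.38, 10.98, 3.50.
Standard total = 366 500; weights = 0.3291, 0.1918, 0.1820, 0.2971.
Standardized rate: 0.3291×30.08 + 0.1918×25.38 + 0.1820×10.98 + 0.2971×3.50 = 17.8077 per 10 000.

17.81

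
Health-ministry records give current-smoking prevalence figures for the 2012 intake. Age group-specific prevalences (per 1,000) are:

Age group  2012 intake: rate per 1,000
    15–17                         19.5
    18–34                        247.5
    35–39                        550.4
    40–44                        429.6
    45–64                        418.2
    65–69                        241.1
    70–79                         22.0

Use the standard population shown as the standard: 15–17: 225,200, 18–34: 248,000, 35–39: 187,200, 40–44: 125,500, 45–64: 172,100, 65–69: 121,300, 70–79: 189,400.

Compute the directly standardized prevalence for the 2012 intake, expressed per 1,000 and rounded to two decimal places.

258.62

Standard total = 1,268,700; weights = 0.1775, 0.1955, 0.1476, 0.0989, 0.1357, 0.0956, 0.1493.
Standardized rate: 0.1775×19.5 + 0.1955×247.5 + 0.1476×550.4 + 0.0989×429.6 + 0.1357×418.2 + 0.0956×241.1 + 0.1493×22.0 = 258.6155 per 1,000.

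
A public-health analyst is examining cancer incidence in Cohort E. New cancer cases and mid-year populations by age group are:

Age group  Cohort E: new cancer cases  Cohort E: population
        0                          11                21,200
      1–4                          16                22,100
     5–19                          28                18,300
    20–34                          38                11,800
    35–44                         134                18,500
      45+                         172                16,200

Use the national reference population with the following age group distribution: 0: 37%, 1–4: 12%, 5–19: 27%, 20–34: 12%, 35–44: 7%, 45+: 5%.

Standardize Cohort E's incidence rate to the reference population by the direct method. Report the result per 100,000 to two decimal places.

Age-specific rates per 100,000 for Cohort E: 51.89, 72.40, 153.01, 322.03, 724.32, 1061.73.
Standard weights: 0.37, 0.12, 0.27, 0.12, 0.07, 0.05.
Standardized rate: 0.3700×51.89 + 0.1200×72.40 + 0.2700×153.01 + 0.1200×322.03 + 0.0700×724.32 + 0.0500×1061.73 = 211.6306 per 100,000.

211.63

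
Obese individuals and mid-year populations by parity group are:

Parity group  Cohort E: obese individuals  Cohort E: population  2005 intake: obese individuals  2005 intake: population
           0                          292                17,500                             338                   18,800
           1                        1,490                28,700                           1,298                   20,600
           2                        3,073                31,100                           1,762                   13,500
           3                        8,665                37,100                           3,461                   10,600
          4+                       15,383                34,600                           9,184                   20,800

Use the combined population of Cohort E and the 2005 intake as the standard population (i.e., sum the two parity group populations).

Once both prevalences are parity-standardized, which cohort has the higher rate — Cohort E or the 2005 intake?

Parity-specific rates per 1,000 for Cohort E: 16.686, 51.916, 98.810, 233.558, 444.595.
For the 2005 intake: 17.979, 63.010, 130.519, 326.509, 441.538.
Combined standard total = 233,300; weights = 0.1556, 0.2113, 0.1912, 0.2045, 0.2375.
Cohort E: 0.1556×16.686 + 0.2113×51.916 + 0.1912×98.810 + 0.2045×233.558 + 0.2375×444.595 = 185.7840 per 1,000.
The 2005 intake: 0.1556×17.979 + 0.2113×63.010 + 0.1912×130.519 + 0.2045×326.509 + 0.2375×441.538 = 212.6698 per 1,000.
The crude rates (193.98 vs 190.31) would put Cohort E higher, but that reflects its parity composition; once standardized to a common parity structure, the 2005 intake has the higher underlying rate.

2005 intake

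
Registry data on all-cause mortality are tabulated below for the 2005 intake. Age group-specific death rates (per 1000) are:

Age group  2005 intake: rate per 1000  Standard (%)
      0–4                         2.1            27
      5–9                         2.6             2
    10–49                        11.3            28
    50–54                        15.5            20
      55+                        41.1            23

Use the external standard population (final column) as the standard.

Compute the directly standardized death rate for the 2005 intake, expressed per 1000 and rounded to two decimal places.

Standard weights: 0.27, 0.02, 0.28, 0.20, 0.23.
Standardized rate: 0.2700×2.1 + 0.0200×2.6 + 0.2800×11.3 + 0.2000×15.5 + 0.2300×41.1 = 16.3360 per 1000.

16.34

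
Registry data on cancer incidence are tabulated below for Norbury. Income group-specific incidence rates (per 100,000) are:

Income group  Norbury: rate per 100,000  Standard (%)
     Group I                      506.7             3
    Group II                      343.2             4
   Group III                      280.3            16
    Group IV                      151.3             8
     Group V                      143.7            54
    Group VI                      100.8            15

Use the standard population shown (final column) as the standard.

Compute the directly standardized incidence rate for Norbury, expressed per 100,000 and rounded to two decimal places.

178.60

Standard weights: 0.03, 0.04, 0.16, 0.08, 0.54, 0.15.
Standardized rate: 0.0300×506.7 + 0.0400×343.2 + 0.1600×280.3 + 0.0800×151.3 + 0.5400×143.7 + 0.1500×100.8 = 178.5990 per 100,000.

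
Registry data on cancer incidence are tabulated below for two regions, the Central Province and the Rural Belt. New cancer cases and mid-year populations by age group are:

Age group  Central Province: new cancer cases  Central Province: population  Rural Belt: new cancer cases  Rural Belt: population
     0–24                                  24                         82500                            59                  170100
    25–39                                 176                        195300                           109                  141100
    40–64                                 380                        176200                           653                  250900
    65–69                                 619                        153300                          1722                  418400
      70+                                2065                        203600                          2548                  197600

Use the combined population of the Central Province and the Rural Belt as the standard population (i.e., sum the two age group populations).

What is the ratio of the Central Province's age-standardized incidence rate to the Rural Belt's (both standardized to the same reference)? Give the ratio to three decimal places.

Age-specific rates per 100000 for the Central Province: 29.09, 90.12, 215.66, 403.78, 1014.24.
For the Rural Belt: 34.69, 77.25, 260.26, 411.57, 1289.47.
Combined standard total = 1989000; weights = 0.1270, 0.1691, 0.2147, 0.2874, 0.2017.
The Central Province: 0.1270×29.09 + 0.1691×90.12 + 0.2147×215.66 + 0.2874×403.78 + 0.2017×1014.24 = 385.8882 per 100000.
The Rural Belt: 0.1270×34.69 + 0.1691×77.25 + 0.2147×260.26 + 0.2874×411.57 + 0.2017×1289.47 = 451.7532 per 100000.
Ratio = 385.8882 ÷ 451.7532 = 0.85420.

0.854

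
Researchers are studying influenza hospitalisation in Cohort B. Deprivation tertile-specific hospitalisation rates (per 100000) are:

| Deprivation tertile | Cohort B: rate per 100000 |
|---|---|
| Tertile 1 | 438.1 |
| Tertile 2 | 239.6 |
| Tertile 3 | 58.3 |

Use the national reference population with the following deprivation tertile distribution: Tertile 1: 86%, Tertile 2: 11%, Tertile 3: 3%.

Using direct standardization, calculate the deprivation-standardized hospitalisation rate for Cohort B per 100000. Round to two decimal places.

Standard weights: 0.86, 0.11, 0.03.
Standardized rate: 0.8600×438.1 + 0.1100×239.6 + 0.0300×58.3 = 404.8710 per 100000.

404.87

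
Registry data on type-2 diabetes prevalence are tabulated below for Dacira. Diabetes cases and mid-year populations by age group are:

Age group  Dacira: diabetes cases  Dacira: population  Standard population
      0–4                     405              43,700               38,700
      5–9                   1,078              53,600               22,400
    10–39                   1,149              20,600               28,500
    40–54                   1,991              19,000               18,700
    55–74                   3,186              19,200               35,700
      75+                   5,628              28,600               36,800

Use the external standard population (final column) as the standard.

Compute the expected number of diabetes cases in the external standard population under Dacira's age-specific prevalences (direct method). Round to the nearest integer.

Age-specific rates per 1,000 for Dacira: 9.268, 20.112, 55.777, 104.789, 165.938, 196.783.
Expected diabetes cases = Σ (standard pop × age-specific rate ÷ 1,000)
= 38,700×9.268/1,000 + 22,400×20.112/1,000 + 28,500×55.777/1,000 + 18,700×104.789/1,000 + 35,700×165.938/1,000 + 36,800×196.783/1,000
= 358.66 + 450.51 + 1589.64 + 1959.56 + 5923.97 + 7241.62 = 17523.96.

17524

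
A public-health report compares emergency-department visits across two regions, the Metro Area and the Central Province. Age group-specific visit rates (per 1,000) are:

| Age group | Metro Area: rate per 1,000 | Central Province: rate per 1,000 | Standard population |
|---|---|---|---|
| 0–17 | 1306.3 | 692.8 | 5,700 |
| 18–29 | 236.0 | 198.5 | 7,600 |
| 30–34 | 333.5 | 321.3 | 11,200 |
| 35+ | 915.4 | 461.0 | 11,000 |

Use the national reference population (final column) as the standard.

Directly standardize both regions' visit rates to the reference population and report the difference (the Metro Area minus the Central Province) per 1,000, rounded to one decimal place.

Standard total = 35,500; weights = 0.1606, 0.2141, 0.3155, 0.3099.
The Metro Area: 0.1606×1306.3 + 0.2141×236.0 + 0.3155×333.5 + 0.3099×915.4 = 649.1299 per 1,000.
The Central Province: 0.1606×692.8 + 0.2141×198.5 + 0.3155×321.3 + 0.3099×461.0 = 397.9470 per 1,000.
Difference = 649.1299 − 397.9470 = 251.1828.

251.2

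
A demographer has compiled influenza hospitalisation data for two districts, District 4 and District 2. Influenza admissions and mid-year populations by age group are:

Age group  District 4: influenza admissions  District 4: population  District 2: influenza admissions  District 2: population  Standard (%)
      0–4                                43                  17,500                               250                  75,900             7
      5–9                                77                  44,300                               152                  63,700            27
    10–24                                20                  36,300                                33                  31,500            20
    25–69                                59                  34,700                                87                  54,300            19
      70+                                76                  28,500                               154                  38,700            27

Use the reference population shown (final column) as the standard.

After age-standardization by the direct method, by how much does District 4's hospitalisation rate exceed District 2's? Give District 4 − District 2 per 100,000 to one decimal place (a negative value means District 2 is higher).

-66.9

Age-specific rates per 100,000 for District 4: 245.71, 173.81, 55.10, 170.03, 266.67.
For District 2: 329.38, 238.62, 104.76, 160.22, 397.93.
Standard weights: 0.07, 0.27, 0.20, 0.19, 0.27.
District 4: 0.0700×245.71 + 0.2700×173.81 + 0.2000×55.10 + 0.1900×170.03 + 0.2700×266.67 = 179.4548 per 100,000.
District 2: 0.0700×329.38 + 0.2700×238.62 + 0.2000×104.76 + 0.1900×160.22 + 0.2700×397.93 = 246.3199 per 100,000.
Difference = 179.4548 − 246.3199 = -66.8651.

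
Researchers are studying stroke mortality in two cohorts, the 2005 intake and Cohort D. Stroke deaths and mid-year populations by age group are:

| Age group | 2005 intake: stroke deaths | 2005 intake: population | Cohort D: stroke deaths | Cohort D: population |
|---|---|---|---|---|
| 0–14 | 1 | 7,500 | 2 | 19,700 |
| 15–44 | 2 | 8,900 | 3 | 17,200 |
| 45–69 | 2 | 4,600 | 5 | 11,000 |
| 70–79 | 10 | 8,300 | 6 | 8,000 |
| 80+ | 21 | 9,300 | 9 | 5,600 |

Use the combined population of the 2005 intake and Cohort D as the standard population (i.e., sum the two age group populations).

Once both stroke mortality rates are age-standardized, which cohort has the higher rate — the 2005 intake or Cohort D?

2005 intake

Age-specific rates per 100,000 for the 2005 intake: 13.33, 22.47, 43.48, 120.48, 225.81.
For Cohort D: 10.15, 17.44, 45.45, 75.00, 160.71.
Combined standard total = 100,100; weights = 0.2717, 0.2607, 0.1558, 0.1628, 0.1489.
The 2005 intake: 0.2717×13.33 + 0.2607×22.47 + 0.1558×43.48 + 0.1628×120.48 + 0.1489×225.81 = 69.4887 per 100,000.
Cohort D: 0.2717×10.15 + 0.2607×17.44 + 0.1558×45.45 + 0.1628×75.00 + 0.1489×160.71 = 50.5256 per 100,000.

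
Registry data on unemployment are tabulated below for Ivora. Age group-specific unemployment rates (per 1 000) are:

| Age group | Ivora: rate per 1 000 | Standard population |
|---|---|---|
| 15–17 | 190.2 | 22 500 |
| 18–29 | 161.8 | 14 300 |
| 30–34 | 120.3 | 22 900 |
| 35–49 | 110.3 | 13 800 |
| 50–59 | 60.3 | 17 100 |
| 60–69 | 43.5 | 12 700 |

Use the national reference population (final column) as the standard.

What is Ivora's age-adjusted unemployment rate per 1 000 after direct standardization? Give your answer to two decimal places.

120.56

Standard total = 103 300; weights = 0.2178, 0.1384, 0.2217, 0.1336, 0.1655, 0.1229.
Standardized rate: 0.2178×190.2 + 0.1384×161.8 + 0.2217×120.3 + 0.1336×110.3 + 0.1655×60.3 + 0.1229×43.5 = 120.5598 per 1 000.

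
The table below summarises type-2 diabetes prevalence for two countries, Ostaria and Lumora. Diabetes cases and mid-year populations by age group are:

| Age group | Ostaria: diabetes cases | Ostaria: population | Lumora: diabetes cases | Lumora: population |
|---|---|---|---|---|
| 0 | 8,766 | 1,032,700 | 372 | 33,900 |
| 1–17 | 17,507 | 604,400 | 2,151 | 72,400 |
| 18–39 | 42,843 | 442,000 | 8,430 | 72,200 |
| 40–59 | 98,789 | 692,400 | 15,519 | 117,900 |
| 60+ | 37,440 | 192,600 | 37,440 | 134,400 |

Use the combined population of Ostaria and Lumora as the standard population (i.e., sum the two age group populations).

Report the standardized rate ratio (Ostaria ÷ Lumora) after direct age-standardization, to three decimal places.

0.890

Age-specific rates per 1,000 for Ostaria: 8.488, 28.966, 96.930, 142.676, 194.393.
For Lumora: 10.973, 29.710, 116.759, 131.628, 278.571.
Combined standard total = 3,394,900; weights = 0.3142, 0.1994, 0.1515, 0.2387, 0.0963.
Ostaria: 0.3142×8.488 + 0.1994×28.966 + 0.1515×96.930 + 0.2387×142.676 + 0.0963×194.393 = 75.9009 per 1,000.
Lumora: 0.3142×10.973 + 0.1994×29.710 + 0.1515×116.759 + 0.2387×131.628 + 0.0963×278.571 = 85.3047 per 1,000.
Ratio = 75.9009 ÷ 85.3047 = 0.88976.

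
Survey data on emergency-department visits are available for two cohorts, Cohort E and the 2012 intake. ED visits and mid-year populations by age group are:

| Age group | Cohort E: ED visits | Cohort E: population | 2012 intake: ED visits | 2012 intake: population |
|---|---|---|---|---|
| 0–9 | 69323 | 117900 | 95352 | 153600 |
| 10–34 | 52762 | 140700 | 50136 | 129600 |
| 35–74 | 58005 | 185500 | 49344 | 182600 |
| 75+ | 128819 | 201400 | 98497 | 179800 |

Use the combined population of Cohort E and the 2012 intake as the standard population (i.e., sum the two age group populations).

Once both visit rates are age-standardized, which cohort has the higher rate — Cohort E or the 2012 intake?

Cohort E

Age-specific rates per 1000 for Cohort E: 587.981, 374.996, 312.695, 639.618.
For the 2012 intake: 620.781, 386.852, 270.230, 547.814.
Combined standard total = 1291100; weights = 0.2103, 0.2094, 0.2851, 0.2953.
Cohort E: 0.2103×587.981 + 0.2094×374.996 + 0.2851×312.695 + 0.2953×639.618 = 480.1517 per 1000.
The 2012 intake: 0.2103×620.781 + 0.2094×386.852 + 0.2851×270.230 + 0.2953×547.814 = 450.3188 per 1000.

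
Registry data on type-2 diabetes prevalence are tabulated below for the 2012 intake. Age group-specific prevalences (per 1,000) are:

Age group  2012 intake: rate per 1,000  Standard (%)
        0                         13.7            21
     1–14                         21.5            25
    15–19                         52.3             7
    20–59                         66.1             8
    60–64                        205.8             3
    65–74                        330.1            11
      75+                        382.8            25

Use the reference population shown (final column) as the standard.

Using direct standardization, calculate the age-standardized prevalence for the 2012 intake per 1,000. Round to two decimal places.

155.39

Standard weights: 0.21, 0.25, 0.07, 0.08, 0.03, 0.11, 0.25.
Standardized rate: 0.2100×13.7 + 0.2500×21.5 + 0.0700×52.3 + 0.0800×66.1 + 0.0300×205.8 + 0.1100×330.1 + 0.2500×382.8 = 155.3860 per 1,000.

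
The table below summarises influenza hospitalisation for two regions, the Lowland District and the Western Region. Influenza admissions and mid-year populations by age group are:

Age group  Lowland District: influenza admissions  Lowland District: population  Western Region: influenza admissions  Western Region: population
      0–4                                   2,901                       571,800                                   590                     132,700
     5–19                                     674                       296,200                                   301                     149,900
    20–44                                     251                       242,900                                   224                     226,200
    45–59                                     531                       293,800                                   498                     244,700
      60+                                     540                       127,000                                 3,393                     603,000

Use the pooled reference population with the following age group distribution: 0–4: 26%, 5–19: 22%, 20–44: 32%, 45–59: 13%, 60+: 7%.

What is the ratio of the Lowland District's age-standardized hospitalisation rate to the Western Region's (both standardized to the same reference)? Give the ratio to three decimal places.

Age-specific rates per 100,000 for the Lowland District: 507.35, 227.55, 103.33, 180.74, 425.20.
For the Western Region: 444.61, 200.80, 99.03, 203.51, 562.69.
Standard weights: 0.26, 0.22, 0.32, 0.13, 0.07.
The Lowland District: 0.2600×507.35 + 0.2200×227.55 + 0.3200×103.33 + 0.1300×180.74 + 0.0700×425.20 = 268.2970 per 100,000.
The Western Region: 0.2600×444.61 + 0.2200×200.80 + 0.3200×99.03 + 0.1300×203.51 + 0.0700×562.69 = 257.3089 per 100,000.
Ratio = 268.2970 ÷ 257.3089 = 1.04270.

1.043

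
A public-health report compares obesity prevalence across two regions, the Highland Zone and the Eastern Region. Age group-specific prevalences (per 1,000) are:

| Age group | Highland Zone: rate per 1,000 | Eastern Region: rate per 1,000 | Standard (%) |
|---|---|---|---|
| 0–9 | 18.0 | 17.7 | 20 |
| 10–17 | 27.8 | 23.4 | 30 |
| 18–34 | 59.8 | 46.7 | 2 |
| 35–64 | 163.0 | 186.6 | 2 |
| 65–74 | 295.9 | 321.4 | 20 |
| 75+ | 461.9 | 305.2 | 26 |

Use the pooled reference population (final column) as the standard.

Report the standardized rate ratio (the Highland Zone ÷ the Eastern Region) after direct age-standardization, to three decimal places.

1.232

Standard weights: 0.20, 0.30, 0.02, 0.02, 0.20, 0.26.
The Highland Zone: 0.2000×18.0 + 0.3000×27.8 + 0.0200×59.8 + 0.0200×163.0 + 0.2000×295.9 + 0.2600×461.9 = 195.6700 per 1,000.
The Eastern Region: 0.2000×17.7 + 0.3000×23.4 + 0.0200×46.7 + 0.0200×186.6 + 0.2000×321.4 + 0.2600×305.2 = 158.8580 per 1,000.
Ratio = 195.6700 ÷ 158.8580 = 1.23173.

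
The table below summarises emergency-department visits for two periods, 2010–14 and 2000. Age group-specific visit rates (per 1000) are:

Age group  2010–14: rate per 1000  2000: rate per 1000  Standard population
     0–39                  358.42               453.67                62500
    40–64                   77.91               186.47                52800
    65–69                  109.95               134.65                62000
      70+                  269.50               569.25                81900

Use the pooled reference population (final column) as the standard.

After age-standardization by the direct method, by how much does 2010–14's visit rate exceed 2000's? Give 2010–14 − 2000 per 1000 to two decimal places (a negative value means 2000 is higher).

Standard total = 259200; weights = 0.2411, 0.2037, 0.2392, 0.3160.
2010–14: 0.2411×358.42 + 0.2037×77.91 + 0.2392×109.95 + 0.3160×269.50 = 213.7494 per 1000.
2000: 0.2411×453.67 + 0.2037×186.47 + 0.2392×134.65 + 0.3160×569.25 = 359.4516 per 1000.
Difference = 213.7494 − 359.4516 = -145.7022.

-145.70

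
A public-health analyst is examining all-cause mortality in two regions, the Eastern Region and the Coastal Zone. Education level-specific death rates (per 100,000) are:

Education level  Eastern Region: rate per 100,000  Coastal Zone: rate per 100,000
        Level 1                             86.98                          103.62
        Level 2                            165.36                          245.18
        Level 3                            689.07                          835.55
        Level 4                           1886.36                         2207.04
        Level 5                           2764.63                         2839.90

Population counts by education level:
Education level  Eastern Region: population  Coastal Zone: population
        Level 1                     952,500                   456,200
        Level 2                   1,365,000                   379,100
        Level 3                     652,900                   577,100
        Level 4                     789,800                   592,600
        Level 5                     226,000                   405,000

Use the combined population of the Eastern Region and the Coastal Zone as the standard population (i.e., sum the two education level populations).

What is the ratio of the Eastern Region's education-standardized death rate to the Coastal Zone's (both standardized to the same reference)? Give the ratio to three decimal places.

0.871

Combined standard total = 6,396,200; weights = 0.2202, 0.2727, 0.1923, 0.2161, 0.0987.
The Eastern Region: 0.2202×86.98 + 0.2727×165.36 + 0.1923×689.07 + 0.2161×1886.36 + 0.0987×2764.63 = 877.1888 per 100,000.
The Coastal Zone: 0.2202×103.62 + 0.2727×245.18 + 0.1923×835.55 + 0.2161×2207.04 + 0.0987×2839.90 = 1007.5206 per 100,000.
Ratio = 877.1888 ÷ 1007.5206 = 0.87064.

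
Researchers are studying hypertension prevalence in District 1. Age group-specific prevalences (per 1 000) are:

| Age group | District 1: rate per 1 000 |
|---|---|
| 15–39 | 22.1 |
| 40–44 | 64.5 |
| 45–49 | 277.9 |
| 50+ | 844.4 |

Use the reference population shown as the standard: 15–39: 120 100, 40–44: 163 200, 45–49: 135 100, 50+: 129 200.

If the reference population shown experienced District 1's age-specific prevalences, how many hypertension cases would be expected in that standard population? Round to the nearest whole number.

Expected hypertension cases = Σ (standard pop × age-specific rate ÷ 1 000)
= 120 100×22.1/1 000 + 163 200×64.5/1 000 + 135 100×277.9/1 000 + 129 200×844.4/1 000
= 2654.21 + 10526.40 + 37544.29 + 109096.48 = 159821.38.

159821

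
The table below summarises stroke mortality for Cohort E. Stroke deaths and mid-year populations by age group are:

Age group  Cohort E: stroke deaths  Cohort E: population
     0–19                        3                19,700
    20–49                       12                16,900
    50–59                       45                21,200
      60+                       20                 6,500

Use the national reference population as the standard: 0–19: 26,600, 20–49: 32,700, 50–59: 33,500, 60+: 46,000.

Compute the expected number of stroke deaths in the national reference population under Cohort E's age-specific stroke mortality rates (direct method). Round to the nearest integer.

Age-specific rates per 100,000 for Cohort E: 15.23, 71.01, 212.26, 307.69.
Expected stroke deaths = Σ (standard pop × age-specific rate ÷ 100,000)
= 26,600×15.23/100,000 + 32,700×71.01/100,000 + 33,500×212.26/100,000 + 46,000×307.69/100,000
= 4.05 + 23.22 + 71.11 + 141.54 = 239.92.

240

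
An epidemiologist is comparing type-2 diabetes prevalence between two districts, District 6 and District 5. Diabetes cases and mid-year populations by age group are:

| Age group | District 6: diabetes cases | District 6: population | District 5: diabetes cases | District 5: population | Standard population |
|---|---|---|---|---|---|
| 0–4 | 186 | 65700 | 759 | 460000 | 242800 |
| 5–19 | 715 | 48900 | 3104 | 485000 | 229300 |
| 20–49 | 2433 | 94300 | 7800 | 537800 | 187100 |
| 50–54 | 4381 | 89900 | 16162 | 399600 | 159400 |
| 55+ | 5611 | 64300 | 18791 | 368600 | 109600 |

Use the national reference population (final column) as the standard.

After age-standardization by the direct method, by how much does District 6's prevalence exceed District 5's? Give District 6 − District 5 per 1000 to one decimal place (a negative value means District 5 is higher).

Age-specific rates per 1000 for District 6: 2.831, 14.622, 25.801, 48.732, 87.263.
For District 5: 1.650, 6.400, 14.504, 40.445, 50.979.
Standard total = 928200; weights = 0.2616, 0.2470, 0.2016, 0.1717, 0.1181.
District 6: 0.2616×2.831 + 0.2470×14.622 + 0.2016×25.801 + 0.1717×48.732 + 0.1181×87.263 = 28.2259 per 1000.
District 5: 0.2616×1.650 + 0.2470×6.400 + 0.2016×14.504 + 0.1717×40.445 + 0.1181×50.979 = 17.9014 per 1000.
Difference = 28.2259 − 17.9014 = 10.3245.

10.3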